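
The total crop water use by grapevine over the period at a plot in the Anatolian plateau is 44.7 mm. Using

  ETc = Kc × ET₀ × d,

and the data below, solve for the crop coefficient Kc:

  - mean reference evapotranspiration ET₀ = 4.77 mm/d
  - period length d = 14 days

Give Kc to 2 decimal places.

0.67

ETc = Kc × ET₀ × d  ⇒  Kc = ETc / (ET₀ × d)
Kc = 44.7 / (4.77 × 14) = 44.7 / 66.78 = 0.6694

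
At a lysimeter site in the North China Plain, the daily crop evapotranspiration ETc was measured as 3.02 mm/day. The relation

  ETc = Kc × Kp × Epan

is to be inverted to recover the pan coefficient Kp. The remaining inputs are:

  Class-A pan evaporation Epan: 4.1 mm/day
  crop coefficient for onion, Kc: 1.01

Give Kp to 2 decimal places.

0.73

ETc = Kc × Kp × Epan  ⇒  Kp = ETc / (Kc × Epan)
Kp = 3.02 / (1.01 × 4.1) = 3.02 / 4.141 = 0.7293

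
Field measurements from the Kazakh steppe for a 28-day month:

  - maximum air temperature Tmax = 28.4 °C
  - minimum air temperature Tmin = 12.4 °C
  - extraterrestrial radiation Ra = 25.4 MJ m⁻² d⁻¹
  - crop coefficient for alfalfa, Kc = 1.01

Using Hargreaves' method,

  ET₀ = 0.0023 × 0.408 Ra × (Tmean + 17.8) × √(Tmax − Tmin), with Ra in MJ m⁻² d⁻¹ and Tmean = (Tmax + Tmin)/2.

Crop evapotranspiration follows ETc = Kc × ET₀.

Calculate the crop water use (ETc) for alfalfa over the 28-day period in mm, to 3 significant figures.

Tmean = (28.4 + 12.4)/2 = 20.40 °C
0.408 Ra = 0.408 × 25.4 = 10.3632 mm/d equivalent
ET₀ = 0.0023 × 10.3632 × (20.40 + 17.8) × √16.0 = 0.0023 × 10.3632 × 38.20 × 4.0000 = 3.6420 mm/d
ETc = Kc × ET₀ = 1.01 × 3.6420 = 3.6784 mm/d
Over 28 days: 3.6784 × 28 = 102.995 mm

103 mm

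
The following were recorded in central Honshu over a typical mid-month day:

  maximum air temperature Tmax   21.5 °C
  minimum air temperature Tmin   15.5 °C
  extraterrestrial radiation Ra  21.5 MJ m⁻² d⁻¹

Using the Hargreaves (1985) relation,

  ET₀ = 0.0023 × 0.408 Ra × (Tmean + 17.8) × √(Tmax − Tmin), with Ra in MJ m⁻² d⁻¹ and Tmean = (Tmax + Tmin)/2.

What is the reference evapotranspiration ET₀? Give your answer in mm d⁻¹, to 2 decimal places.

1.79 mm d⁻¹

Tmean = (21.5 + 15.5)/2 = 18.50 °C
0.408 Ra = 0.408 × 21.5 = 8.7720 mm/d equivalent
ET₀ = 0.0023 × 8.7720 × (18.50 + 17.8) × √6.0 = 0.0023 × 8.7720 × 36.30 × 2.4495 = 1.7940 mm/d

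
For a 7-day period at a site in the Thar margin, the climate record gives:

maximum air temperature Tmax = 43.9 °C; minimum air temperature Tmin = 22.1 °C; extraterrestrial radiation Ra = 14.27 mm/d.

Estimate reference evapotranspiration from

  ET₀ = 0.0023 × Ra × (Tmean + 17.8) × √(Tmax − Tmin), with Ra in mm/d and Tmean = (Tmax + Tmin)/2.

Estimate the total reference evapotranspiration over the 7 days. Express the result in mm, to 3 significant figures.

Tmean = (43.9 + 22.1)/2 = 33.00 °C
ET₀ = 0.0023 × 14.27 × (33.00 + 17.8) × √21.8 = 0.0023 × 14.27 × 50.80 × 4.6690 = 7.7847 mm/d
Over 7 days: 7.7847 × 7 = 54.493 mm

54.5 mm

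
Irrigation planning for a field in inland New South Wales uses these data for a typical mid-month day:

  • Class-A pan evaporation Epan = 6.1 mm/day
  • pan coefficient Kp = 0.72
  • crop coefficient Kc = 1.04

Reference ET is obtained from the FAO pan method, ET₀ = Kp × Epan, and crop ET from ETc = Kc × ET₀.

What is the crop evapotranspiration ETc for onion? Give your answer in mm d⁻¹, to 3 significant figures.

ET₀ = 0.72 × 6.1 = 4.3920 mm/d
ETc = Kc × ET₀ = 1.04 × 4.3920 = 4.5677 mm/d

4.57 mm d⁻¹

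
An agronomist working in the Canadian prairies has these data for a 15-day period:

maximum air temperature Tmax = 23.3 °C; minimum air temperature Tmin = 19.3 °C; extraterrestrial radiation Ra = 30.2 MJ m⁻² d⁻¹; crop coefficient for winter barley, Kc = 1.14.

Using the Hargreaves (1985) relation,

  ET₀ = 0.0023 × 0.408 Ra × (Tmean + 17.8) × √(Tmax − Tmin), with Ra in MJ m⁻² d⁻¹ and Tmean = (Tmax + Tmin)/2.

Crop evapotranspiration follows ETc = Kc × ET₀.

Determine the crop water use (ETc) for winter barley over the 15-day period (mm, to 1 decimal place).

Tmean = (23.3 + 19.3)/2 = 21.30 °C
0.408 Ra = 0.408 × 30.2 = 12.3216 mm/d equivalent
ET₀ = 0.0023 × 12.3216 × (21.30 + 17.8) × √4.0 = 0.0023 × 12.3216 × 39.10 × 2.0000 = 2.2162 mm/d
ETc = Kc × ET₀ = 1.14 × 2.2162 = 2.5265 mm/d
Over 15 days: 2.5265 × 15 = 37.898 mm

37.9 mm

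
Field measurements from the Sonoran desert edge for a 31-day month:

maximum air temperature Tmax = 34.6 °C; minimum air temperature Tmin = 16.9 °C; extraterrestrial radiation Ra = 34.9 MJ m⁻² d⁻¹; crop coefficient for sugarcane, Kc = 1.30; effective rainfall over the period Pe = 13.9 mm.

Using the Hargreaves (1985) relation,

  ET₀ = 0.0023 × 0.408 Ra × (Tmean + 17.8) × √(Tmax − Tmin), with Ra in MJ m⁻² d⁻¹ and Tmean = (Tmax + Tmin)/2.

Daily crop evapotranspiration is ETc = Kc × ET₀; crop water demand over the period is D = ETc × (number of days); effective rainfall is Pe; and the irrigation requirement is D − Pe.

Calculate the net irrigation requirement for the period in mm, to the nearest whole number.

228 mm

Tmean = (34.6 + 16.9)/2 = 25.75 °C
0.408 Ra = 0.408 × 34.9 = 14.2392 mm/d equivalent
ET₀ = 0.0023 × 14.2392 × (25.75 + 17.8) × √17.7 = 0.0023 × 14.2392 × 43.55 × 4.2071 = 6.0005 mm/d
ETc = Kc × ET₀ = 1.30 × 6.0005 = 7.8007 mm/d
Crop demand D = ETc × 31 d = 7.8007 × 31 = 241.822 mm
D − Pe = 241.822 − 13.9 = 227.922 mm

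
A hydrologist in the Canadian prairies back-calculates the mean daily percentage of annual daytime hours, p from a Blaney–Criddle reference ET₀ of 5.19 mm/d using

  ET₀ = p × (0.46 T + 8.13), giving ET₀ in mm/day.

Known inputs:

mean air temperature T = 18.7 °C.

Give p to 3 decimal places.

0.310

p = ET₀ / (0.46 T + 8.13) = 5.19 / (0.46 × 18.7 + 8.13) = 5.19 / 16.732 = 0.3102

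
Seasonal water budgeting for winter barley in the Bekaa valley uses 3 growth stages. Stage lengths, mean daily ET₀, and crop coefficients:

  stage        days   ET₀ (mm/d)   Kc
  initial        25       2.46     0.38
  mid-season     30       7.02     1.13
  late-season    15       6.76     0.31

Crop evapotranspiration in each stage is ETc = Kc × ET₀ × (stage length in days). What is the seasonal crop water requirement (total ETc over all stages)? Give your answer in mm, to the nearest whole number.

initial: 0.38 × 2.46 × 25 = 23.37 mm
mid-season: 1.13 × 7.02 × 30 = 237.98 mm
late-season: 0.31 × 6.76 × 15 = 31.43 mm
Seasonal total = 292.78 mm

293 mm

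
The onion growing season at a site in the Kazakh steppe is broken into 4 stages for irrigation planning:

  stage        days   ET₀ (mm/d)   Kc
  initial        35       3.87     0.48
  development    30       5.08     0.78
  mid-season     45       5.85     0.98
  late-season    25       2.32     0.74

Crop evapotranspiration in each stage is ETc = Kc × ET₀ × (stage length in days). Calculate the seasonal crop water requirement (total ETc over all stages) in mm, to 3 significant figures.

485 mm

initial: 0.48 × 3.87 × 35 = 65.02 mm
development: 0.78 × 5.08 × 30 = 118.87 mm
mid-season: 0.98 × 5.85 × 45 = 257.99 mm
late-season: 0.74 × 2.32 × 25 = 42.92 mm
Seasonal total = 484.80 mm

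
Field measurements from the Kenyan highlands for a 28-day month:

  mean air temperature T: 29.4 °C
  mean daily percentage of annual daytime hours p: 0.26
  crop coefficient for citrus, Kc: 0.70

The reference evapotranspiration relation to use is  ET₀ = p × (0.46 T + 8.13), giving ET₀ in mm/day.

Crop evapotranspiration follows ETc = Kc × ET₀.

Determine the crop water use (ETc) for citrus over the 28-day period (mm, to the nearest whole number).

110 mm

ET₀ = 0.26 × (0.46 × 29.4 + 8.13) = 0.26 × 21.654 = 5.6300 mm/d
ETc = Kc × ET₀ = 0.70 × 5.6300 = 3.9410 mm/d
Over 28 days: 3.9410 × 28 = 110.348 mm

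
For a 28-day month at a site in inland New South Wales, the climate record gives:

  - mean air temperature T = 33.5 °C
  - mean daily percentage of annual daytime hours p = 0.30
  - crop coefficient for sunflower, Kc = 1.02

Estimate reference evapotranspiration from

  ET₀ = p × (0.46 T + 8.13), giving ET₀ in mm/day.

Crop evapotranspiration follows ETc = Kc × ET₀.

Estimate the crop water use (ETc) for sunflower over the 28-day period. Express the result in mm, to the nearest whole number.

ET₀ = 0.30 × (0.46 × 33.5 + 8.13) = 0.30 × 23.540 = 7.0620 mm/d
ETc = Kc × ET₀ = 1.02 × 7.0620 = 7.2032 mm/d
Over 28 days: 7.2032 × 28 = 201.690 mm

202 mm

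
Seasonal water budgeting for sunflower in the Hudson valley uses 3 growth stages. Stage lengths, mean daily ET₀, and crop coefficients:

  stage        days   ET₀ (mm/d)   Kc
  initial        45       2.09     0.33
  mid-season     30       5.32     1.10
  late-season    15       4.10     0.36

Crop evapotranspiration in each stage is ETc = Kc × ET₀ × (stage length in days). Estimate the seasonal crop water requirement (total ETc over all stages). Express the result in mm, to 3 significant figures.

229 mm

initial: 0.33 × 2.09 × 45 = 31.04 mm
mid-season: 1.10 × 5.32 × 30 = 175.56 mm
late-season: 0.36 × 4.10 × 15 = 22.14 mm
Seasonal total = 228.74 mm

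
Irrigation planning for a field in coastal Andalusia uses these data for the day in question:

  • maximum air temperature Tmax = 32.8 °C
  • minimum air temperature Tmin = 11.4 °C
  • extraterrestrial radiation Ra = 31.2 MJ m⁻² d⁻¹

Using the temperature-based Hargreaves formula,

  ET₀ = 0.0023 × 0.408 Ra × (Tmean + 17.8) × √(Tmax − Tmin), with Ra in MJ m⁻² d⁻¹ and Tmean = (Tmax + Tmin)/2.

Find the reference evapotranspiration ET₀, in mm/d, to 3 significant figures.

5.40 mm/d

Tmean = (32.8 + 11.4)/2 = 22.10 °C
0.408 Ra = 0.408 × 31.2 = 12.7296 mm/d equivalent
ET₀ = 0.0023 × 12.7296 × (22.10 + 17.8) × √21.4 = 0.0023 × 12.7296 × 39.90 × 4.6260 = 5.4041 mm/d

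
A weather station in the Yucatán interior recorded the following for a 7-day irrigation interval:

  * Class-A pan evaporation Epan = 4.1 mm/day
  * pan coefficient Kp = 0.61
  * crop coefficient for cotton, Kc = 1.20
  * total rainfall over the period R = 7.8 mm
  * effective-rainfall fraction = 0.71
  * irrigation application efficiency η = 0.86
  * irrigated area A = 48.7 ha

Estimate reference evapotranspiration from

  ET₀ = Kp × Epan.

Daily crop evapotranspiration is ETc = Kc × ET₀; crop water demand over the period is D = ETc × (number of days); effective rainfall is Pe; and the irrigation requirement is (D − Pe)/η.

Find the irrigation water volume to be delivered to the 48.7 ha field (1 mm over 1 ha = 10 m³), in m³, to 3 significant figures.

ET₀ = 0.61 × 4.1 = 2.5010 mm/d
ETc = Kc × ET₀ = 1.20 × 2.5010 = 3.0012 mm/d
Crop demand D = ETc × 7 d = 3.0012 × 7 = 21.008 mm
Pe = 0.71 × 7.8 = 5.538 mm
D − Pe = 21.008 − 5.538 = 15.470 mm
Gross irrigation = 15.470 / 0.86 = 17.988 mm
Volume = 17.988 mm × 48.7 ha × 10 = 8760.2 m³

8760 m³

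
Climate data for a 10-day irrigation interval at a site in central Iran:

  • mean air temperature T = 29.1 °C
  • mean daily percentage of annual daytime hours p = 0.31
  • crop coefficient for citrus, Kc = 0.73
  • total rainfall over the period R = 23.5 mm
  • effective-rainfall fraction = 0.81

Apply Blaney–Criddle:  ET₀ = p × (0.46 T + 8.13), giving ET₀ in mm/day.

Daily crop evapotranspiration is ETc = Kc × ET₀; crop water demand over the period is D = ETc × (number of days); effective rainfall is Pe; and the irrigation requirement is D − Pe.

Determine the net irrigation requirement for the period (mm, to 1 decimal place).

29.7 mm

ET₀ = 0.31 × (0.46 × 29.1 + 8.13) = 0.31 × 21.516 = 6.6700 mm/d
ETc = Kc × ET₀ = 0.73 × 6.6700 = 4.8691 mm/d
Crop demand D = ETc × 10 d = 4.8691 × 10 = 48.691 mm
Pe = 0.81 × 23.5 = 19.035 mm
D − Pe = 48.691 − 19.035 = 29.656 mm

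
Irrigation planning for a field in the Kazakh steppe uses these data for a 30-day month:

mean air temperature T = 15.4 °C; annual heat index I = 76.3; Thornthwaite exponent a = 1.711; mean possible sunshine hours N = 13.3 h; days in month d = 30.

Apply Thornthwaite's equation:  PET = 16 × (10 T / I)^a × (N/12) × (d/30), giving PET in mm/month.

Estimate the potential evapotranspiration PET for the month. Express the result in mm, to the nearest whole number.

59 mm

10T/I = 10 × 15.4 / 76.3 = 2.0183
(10T/I)^a = 2.0183^1.711 = 3.3253
Uncorrected PET = 16 × 3.3253 = 53.205 mm
Correction = (N/12)(d/30) = (13.3/12)(30/30) = 1.1083
PET = 53.205 × 1.1083 = 58.967 mm/month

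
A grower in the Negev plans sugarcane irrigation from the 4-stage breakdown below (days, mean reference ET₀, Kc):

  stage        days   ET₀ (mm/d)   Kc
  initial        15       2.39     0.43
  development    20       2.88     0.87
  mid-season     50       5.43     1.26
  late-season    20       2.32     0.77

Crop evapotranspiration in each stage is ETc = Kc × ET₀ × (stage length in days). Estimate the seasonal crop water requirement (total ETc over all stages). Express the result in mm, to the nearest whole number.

443 mm

initial: 0.43 × 2.39 × 15 = 15.42 mm
development: 0.87 × 2.88 × 20 = 50.11 mm
mid-season: 1.26 × 5.43 × 50 = 342.09 mm
late-season: 0.77 × 2.32 × 20 = 35.73 mm
Seasonal total = 443.35 mm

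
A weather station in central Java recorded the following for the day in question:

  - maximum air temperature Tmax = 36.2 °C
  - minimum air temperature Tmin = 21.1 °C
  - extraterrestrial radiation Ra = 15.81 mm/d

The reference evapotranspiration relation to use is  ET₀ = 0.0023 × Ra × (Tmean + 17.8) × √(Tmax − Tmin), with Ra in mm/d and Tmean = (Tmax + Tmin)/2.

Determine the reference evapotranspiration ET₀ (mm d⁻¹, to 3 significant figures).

Tmean = (36.2 + 21.1)/2 = 28.65 °C
ET₀ = 0.0023 × 15.81 × (28.65 + 17.8) × √15.1 = 0.0023 × 15.81 × 46.45 × 3.8859 = 6.5635 mm/d

6.56 mm d⁻¹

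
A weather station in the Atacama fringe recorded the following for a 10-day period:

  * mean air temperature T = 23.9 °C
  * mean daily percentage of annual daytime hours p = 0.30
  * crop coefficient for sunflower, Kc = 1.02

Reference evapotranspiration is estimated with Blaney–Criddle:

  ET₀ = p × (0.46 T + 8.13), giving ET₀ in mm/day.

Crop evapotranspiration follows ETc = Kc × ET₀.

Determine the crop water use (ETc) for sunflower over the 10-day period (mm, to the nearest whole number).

ET₀ = 0.30 × (0.46 × 23.9 + 8.13) = 0.30 × 19.124 = 5.7372 mm/d
ETc = Kc × ET₀ = 1.02 × 5.7372 = 5.8519 mm/d
Over 10 days: 5.8519 × 10 = 58.519 mm

59 mm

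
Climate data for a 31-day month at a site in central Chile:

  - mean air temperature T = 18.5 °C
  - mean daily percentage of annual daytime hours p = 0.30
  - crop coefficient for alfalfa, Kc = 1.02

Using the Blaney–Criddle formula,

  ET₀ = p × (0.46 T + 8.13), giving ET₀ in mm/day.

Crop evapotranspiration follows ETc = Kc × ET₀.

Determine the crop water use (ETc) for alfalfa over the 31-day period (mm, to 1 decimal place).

ET₀ = 0.30 × (0.46 × 18.5 + 8.13) = 0.30 × 16.640 = 4.9920 mm/d
ETc = Kc × ET₀ = 1.02 × 4.9920 = 5.0918 mm/d
Over 31 days: 5.0918 × 31 = 157.846 mm

157.8 mm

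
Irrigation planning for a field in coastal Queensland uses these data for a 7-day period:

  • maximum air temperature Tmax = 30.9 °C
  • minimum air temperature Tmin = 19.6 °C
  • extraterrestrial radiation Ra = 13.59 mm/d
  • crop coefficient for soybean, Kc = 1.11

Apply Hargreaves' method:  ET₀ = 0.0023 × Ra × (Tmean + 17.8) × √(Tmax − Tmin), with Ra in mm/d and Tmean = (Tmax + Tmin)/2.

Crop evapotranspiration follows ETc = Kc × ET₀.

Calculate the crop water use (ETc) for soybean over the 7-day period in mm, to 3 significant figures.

Tmean = (30.9 + 19.6)/2 = 25.25 °C
ET₀ = 0.0023 × 13.59 × (25.25 + 17.8) × √11.3 = 0.0023 × 13.59 × 43.05 × 3.3615 = 4.5233 mm/d
ETc = Kc × ET₀ = 1.11 × 4.5233 = 5.0209 mm/d
Over 7 days: 5.0209 × 7 = 35.146 mm

35.1 mm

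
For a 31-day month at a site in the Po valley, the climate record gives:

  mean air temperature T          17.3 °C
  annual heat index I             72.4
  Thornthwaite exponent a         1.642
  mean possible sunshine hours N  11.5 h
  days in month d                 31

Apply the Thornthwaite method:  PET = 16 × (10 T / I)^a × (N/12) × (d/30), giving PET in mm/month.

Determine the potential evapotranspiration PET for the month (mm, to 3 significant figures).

66.2 mm

10T/I = 10 × 17.3 / 72.4 = 2.3895
(10T/I)^a = 2.3895^1.642 = 4.1800
Uncorrected PET = 16 × 4.1800 = 66.880 mm
Correction = (N/12)(d/30) = (11.5/12)(31/30) = 0.9903
PET = 66.880 × 0.9903 = 66.231 mm/month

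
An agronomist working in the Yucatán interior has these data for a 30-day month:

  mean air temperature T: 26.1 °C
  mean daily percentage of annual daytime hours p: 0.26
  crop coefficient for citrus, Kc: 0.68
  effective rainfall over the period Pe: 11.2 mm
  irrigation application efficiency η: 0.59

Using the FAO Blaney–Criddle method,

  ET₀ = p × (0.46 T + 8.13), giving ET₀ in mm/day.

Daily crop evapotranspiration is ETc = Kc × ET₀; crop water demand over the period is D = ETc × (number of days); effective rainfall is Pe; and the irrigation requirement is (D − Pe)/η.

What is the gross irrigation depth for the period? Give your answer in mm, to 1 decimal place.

162.0 mm

ET₀ = 0.26 × (0.46 × 26.1 + 8.13) = 0.26 × 20.136 = 5.2354 mm/d
ETc = Kc × ET₀ = 0.68 × 5.2354 = 3.5601 mm/d
Crop demand D = ETc × 30 d = 3.5601 × 30 = 106.803 mm
D − Pe = 106.803 − 11.2 = 95.603 mm
Gross irrigation = 95.603 / 0.59 = 162.039 mm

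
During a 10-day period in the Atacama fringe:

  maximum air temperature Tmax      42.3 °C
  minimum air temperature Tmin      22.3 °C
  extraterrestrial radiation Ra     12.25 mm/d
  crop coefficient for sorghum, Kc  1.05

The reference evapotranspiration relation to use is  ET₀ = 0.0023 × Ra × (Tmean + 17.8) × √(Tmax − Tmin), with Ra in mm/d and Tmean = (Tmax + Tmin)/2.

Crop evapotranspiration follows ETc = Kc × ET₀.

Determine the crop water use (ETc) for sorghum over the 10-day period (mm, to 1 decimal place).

66.3 mm

Tmean = (42.3 + 22.3)/2 = 32.30 °C
ET₀ = 0.0023 × 12.25 × (32.30 + 17.8) × √20.0 = 0.0023 × 12.25 × 50.10 × 4.4721 = 6.3127 mm/d
ETc = Kc × ET₀ = 1.05 × 6.3127 = 6.6283 mm/d
Over 10 days: 6.6283 × 10 = 66.283 mm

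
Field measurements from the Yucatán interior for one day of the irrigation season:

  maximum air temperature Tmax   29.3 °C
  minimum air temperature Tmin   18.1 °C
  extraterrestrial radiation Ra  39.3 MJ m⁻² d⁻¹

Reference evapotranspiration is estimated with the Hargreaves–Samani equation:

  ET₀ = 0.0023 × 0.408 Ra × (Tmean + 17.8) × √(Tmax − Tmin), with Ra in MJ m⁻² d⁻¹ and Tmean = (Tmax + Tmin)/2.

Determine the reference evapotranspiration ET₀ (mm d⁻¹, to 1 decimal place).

5.1 mm d⁻¹

Tmean = (29.3 + 18.1)/2 = 23.70 °C
0.408 Ra = 0.408 × 39.3 = 16.0344 mm/d equivalent
ET₀ = 0.0023 × 16.0344 × (23.70 + 17.8) × √11.2 = 0.0023 × 16.0344 × 41.50 × 3.3466 = 5.1219 mm/d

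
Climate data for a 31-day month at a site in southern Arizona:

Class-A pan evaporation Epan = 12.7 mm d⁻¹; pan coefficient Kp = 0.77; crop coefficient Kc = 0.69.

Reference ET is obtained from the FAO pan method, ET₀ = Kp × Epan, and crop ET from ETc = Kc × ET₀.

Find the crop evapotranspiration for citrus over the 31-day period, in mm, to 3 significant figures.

ET₀ = 0.77 × 12.7 = 9.7790 mm/d
ETc = Kc × ET₀ = 0.69 × 9.7790 = 6.7475 mm/d
Over 31 days: 6.7475 × 31 = 209.173 mm

209 mm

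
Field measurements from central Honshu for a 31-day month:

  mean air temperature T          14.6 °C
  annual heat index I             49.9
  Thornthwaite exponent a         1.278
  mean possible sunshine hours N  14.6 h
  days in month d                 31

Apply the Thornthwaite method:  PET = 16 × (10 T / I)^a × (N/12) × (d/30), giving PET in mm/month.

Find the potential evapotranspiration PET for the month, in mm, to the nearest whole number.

79 mm

10T/I = 10 × 14.6 / 49.9 = 2.9259
(10T/I)^a = 2.9259^1.278 = 3.9435
Uncorrected PET = 16 × 3.9435 = 63.096 mm
Correction = (N/12)(d/30) = (14.6/12)(31/30) = 1.2572
PET = 63.096 × 1.2572 = 79.324 mm/month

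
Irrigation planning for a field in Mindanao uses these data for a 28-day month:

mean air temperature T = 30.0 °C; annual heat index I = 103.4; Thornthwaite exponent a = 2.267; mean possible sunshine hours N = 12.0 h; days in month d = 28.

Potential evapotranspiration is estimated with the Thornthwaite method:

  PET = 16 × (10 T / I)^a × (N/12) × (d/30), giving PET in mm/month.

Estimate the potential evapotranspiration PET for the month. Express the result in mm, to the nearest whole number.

167 mm

10T/I = 10 × 30.0 / 103.4 = 2.9014
(10T/I)^a = 2.9014^2.267 = 11.1875
Uncorrected PET = 16 × 11.1875 = 179.000 mm
Correction = (N/12)(d/30) = (12.0/12)(28/30) = 0.9333
PET = 179.000 × 0.9333 = 167.061 mm/month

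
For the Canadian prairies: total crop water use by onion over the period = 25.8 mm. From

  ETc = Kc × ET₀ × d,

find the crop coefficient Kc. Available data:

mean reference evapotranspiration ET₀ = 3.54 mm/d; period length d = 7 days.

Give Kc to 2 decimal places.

1.04

ETc = Kc × ET₀ × d  ⇒  Kc = ETc / (ET₀ × d)
Kc = 25.8 / (3.54 × 7) = 25.8 / 24.78 = 1.0412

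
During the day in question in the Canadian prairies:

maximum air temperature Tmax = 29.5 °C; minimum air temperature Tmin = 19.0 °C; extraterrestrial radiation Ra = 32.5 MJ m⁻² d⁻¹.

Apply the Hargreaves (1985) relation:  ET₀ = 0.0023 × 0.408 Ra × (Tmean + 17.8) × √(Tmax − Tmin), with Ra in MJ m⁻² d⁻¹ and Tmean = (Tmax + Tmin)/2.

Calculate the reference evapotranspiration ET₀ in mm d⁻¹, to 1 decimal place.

4.2 mm d⁻¹

Tmean = (29.5 + 19.0)/2 = 24.25 °C
0.408 Ra = 0.408 × 32.5 = 13.2600 mm/d equivalent
ET₀ = 0.0023 × 13.2600 × (24.25 + 17.8) × √10.5 = 0.0023 × 13.2600 × 42.05 × 3.2404 = 4.1556 mm/d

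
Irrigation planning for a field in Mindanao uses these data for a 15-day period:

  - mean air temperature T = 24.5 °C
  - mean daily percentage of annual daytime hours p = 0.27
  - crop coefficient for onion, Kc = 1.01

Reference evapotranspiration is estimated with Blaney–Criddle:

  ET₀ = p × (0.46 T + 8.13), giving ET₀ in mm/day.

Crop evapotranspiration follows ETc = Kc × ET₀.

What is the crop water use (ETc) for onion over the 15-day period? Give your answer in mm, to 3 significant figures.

ET₀ = 0.27 × (0.46 × 24.5 + 8.13) = 0.27 × 19.400 = 5.2380 mm/d
ETc = Kc × ET₀ = 1.01 × 5.2380 = 5.2904 mm/d
Over 15 days: 5.2904 × 15 = 79.356 mm

79.4 mm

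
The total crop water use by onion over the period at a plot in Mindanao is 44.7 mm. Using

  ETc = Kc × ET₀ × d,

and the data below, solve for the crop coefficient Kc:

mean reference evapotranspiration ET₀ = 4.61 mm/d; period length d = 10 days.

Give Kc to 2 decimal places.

ETc = Kc × ET₀ × d  ⇒  Kc = ETc / (ET₀ × d)
Kc = 44.7 / (4.61 × 10) = 44.7 / 46.10 = 0.9696

0.97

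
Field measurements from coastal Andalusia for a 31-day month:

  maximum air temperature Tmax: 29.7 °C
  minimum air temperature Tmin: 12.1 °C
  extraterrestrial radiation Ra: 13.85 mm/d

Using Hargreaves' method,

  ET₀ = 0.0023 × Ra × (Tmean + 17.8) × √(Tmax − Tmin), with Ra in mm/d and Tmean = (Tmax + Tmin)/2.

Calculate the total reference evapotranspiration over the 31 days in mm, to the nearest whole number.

Tmean = (29.7 + 12.1)/2 = 20.90 °C
ET₀ = 0.0023 × 13.85 × (20.90 + 17.8) × √17.6 = 0.0023 × 13.85 × 38.70 × 4.1952 = 5.1718 mm/d
Over 31 days: 5.1718 × 31 = 160.326 mm

160 mm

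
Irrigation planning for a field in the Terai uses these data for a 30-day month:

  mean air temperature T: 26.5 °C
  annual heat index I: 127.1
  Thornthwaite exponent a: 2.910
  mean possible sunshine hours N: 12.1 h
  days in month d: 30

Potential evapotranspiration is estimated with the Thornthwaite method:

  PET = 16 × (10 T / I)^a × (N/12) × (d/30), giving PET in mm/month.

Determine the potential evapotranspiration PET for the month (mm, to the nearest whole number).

10T/I = 10 × 26.5 / 127.1 = 2.0850
(10T/I)^a = 2.0850^2.910 = 8.4840
Uncorrected PET = 16 × 8.4840 = 135.744 mm
Correction = (N/12)(d/30) = (12.1/12)(30/30) = 1.0083
PET = 135.744 × 1.0083 = 136.871 mm/month

137 mm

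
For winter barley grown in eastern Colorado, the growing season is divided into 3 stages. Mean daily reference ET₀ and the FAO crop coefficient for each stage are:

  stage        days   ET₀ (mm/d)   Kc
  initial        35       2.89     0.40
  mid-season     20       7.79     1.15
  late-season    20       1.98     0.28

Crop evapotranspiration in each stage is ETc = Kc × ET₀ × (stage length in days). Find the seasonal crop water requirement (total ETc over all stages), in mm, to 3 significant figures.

231 mm

initial: 0.40 × 2.89 × 35 = 40.46 mm
mid-season: 1.15 × 7.79 × 20 = 179.17 mm
late-season: 0.28 × 1.98 × 20 = 11.09 mm
Seasonal total = 230.72 mm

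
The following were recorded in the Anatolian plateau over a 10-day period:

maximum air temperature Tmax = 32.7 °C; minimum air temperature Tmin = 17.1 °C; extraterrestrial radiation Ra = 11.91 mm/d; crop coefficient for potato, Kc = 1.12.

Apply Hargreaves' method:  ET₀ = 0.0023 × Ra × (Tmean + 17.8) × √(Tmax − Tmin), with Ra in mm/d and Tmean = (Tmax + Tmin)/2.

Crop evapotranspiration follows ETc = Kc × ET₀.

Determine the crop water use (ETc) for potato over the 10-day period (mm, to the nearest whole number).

52 mm

Tmean = (32.7 + 17.1)/2 = 24.90 °C
ET₀ = 0.0023 × 11.91 × (24.90 + 17.8) × √15.6 = 0.0023 × 11.91 × 42.70 × 3.9497 = 4.6199 mm/d
ETc = Kc × ET₀ = 1.12 × 4.6199 = 5.1743 mm/d
Over 10 days: 5.1743 × 10 = 51.743 mm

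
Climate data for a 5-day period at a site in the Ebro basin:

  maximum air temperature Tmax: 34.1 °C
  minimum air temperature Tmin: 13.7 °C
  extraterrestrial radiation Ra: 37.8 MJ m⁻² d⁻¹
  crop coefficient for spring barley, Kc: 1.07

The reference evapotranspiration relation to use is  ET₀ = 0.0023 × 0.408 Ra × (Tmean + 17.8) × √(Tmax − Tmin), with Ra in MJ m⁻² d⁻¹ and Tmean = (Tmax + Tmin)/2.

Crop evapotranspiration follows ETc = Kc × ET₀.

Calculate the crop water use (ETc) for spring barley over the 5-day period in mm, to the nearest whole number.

36 mm

Tmean = (34.1 + 13.7)/2 = 23.90 °C
0.408 Ra = 0.408 × 37.8 = 15.4224 mm/d equivalent
ET₀ = 0.0023 × 15.4224 × (23.90 + 17.8) × √20.4 = 0.0023 × 15.4224 × 41.70 × 4.5166 = 6.6808 mm/d
ETc = Kc × ET₀ = 1.07 × 6.6808 = 7.1485 mm/d
Over 5 days: 7.1485 × 5 = 35.743 mm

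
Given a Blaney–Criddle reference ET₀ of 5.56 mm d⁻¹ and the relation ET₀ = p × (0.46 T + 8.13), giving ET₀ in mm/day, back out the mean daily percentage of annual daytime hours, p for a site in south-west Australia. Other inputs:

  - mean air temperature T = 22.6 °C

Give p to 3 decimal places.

p = ET₀ / (0.46 T + 8.13) = 5.56 / (0.46 × 22.6 + 8.13) = 5.56 / 18.526 = 0.3001

0.300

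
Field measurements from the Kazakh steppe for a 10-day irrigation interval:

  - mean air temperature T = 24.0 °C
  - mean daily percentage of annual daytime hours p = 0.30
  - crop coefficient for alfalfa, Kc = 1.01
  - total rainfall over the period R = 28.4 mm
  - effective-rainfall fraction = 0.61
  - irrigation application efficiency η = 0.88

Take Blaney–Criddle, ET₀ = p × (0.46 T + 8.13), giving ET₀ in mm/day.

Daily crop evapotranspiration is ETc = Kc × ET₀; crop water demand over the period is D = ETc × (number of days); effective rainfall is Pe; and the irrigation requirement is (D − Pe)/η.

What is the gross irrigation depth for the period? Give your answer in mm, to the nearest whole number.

46 mm

ET₀ = 0.30 × (0.46 × 24.0 + 8.13) = 0.30 × 19.170 = 5.7510 mm/d
ETc = Kc × ET₀ = 1.01 × 5.7510 = 5.8085 mm/d
Crop demand D = ETc × 10 d = 5.8085 × 10 = 58.085 mm
Pe = 0.61 × 28.4 = 17.324 mm
D − Pe = 58.085 − 17.324 = 40.761 mm
Gross irrigation = 40.761 / 0.88 = 46.319 mm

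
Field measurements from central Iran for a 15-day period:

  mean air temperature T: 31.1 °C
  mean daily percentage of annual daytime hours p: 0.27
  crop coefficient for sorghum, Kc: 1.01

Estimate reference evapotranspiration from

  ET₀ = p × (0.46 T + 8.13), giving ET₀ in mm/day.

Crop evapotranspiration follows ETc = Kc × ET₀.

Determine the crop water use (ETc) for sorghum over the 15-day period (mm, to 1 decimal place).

ET₀ = 0.27 × (0.46 × 31.1 + 8.13) = 0.27 × 22.436 = 6.0577 mm/d
ETc = Kc × ET₀ = 1.01 × 6.0577 = 6.1183 mm/d
Over 15 days: 6.1183 × 15 = 91.775 mm

91.8 mm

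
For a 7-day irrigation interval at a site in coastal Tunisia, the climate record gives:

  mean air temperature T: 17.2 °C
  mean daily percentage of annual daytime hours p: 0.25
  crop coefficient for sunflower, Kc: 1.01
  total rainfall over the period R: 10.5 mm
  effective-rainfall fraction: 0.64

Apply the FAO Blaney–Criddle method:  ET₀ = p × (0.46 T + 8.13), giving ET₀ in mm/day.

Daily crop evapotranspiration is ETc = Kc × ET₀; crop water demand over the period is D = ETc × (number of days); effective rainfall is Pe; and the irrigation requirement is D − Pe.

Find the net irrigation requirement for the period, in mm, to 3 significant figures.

21.6 mm

ET₀ = 0.25 × (0.46 × 17.2 + 8.13) = 0.25 × 16.042 = 4.0105 mm/d
ETc = Kc × ET₀ = 1.01 × 4.0105 = 4.0506 mm/d
Crop demand D = ETc × 7 d = 4.0506 × 7 = 28.354 mm
Pe = 0.64 × 10.5 = 6.720 mm
D − Pe = 28.354 − 6.720 = 21.634 mm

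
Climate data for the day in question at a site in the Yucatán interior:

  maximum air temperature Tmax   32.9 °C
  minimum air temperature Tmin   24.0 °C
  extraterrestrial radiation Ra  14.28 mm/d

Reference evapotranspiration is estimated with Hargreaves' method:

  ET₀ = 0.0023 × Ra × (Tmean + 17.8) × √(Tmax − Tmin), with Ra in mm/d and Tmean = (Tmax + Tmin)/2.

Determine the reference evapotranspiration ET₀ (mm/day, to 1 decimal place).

4.5 mm/day

Tmean = (32.9 + 24.0)/2 = 28.45 °C
ET₀ = 0.0023 × 14.28 × (28.45 + 17.8) × √8.9 = 0.0023 × 14.28 × 46.25 × 2.9833 = 4.5317 mm/d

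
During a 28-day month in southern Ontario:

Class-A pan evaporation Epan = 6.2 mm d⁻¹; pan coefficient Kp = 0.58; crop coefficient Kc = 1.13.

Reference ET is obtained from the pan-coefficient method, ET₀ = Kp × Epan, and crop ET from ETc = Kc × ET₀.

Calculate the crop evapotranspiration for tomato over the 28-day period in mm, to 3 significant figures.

ET₀ = 0.58 × 6.2 = 3.5960 mm/d
ETc = Kc × ET₀ = 1.13 × 3.5960 = 4.0635 mm/d
Over 28 days: 4.0635 × 28 = 113.778 mm

114 mm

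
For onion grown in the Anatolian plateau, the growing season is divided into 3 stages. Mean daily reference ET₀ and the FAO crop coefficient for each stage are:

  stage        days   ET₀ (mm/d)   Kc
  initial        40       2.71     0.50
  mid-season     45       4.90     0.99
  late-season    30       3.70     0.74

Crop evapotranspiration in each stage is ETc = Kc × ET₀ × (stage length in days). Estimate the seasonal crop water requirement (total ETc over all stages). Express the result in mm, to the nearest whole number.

initial: 0.50 × 2.71 × 40 = 54.20 mm
mid-season: 0.99 × 4.90 × 45 = 218.30 mm
late-season: 0.74 × 3.70 × 30 = 82.14 mm
Seasonal total = 354.64 mm

355 mm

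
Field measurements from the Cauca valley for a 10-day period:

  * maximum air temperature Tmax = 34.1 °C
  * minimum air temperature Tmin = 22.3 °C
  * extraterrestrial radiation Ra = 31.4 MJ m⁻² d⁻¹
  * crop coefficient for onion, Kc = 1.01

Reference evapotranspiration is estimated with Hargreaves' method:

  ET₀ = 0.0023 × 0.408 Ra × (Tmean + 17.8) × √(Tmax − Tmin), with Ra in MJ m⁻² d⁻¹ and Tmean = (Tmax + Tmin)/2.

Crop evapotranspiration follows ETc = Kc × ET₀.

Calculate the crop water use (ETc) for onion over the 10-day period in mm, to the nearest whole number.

47 mm

Tmean = (34.1 + 22.3)/2 = 28.20 °C
0.408 Ra = 0.408 × 31.4 = 12.8112 mm/d equivalent
ET₀ = 0.0023 × 12.8112 × (28.20 + 17.8) × √11.8 = 0.0023 × 12.8112 × 46.00 × 3.4351 = 4.6560 mm/d
ETc = Kc × ET₀ = 1.01 × 4.6560 = 4.7026 mm/d
Over 10 days: 4.7026 × 10 = 47.026 mm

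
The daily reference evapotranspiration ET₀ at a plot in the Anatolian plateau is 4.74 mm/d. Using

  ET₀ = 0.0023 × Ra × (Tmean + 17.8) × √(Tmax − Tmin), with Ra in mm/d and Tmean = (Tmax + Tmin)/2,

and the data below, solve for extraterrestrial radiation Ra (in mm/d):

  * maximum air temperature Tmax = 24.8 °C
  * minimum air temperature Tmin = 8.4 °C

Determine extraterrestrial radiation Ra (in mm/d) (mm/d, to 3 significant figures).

Tmean = 16.60 °C; √ΔT = 4.0497
Ra = ET₀ / [0.0023 × (Tmean+17.8) × √ΔT] = 4.74 / (0.0023 × 34.40 × 4.0497) = 14.793 mm/d

14.8 mm/d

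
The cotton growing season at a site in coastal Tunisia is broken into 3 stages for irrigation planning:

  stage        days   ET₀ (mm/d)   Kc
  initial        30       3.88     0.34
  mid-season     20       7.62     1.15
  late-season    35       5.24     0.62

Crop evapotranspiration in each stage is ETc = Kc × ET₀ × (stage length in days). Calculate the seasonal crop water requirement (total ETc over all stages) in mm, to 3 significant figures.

initial: 0.34 × 3.88 × 30 = 39.58 mm
mid-season: 1.15 × 7.62 × 20 = 175.26 mm
late-season: 0.62 × 5.24 × 35 = 113.71 mm
Seasonal total = 328.55 mm

329 mm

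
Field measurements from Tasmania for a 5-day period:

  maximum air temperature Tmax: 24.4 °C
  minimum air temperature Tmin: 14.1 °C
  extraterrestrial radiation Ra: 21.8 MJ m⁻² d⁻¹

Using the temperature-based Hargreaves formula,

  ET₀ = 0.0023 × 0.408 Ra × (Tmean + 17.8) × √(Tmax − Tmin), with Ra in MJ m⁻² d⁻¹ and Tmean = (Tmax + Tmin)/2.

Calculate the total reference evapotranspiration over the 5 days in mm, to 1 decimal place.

12.2 mm

Tmean = (24.4 + 14.1)/2 = 19.25 °C
0.408 Ra = 0.408 × 21.8 = 8.8944 mm/d equivalent
ET₀ = 0.0023 × 8.8944 × (19.25 + 17.8) × √10.3 = 0.0023 × 8.8944 × 37.05 × 3.2094 = 2.4325 mm/d
Over 5 days: 2.4325 × 5 = 12.163 mm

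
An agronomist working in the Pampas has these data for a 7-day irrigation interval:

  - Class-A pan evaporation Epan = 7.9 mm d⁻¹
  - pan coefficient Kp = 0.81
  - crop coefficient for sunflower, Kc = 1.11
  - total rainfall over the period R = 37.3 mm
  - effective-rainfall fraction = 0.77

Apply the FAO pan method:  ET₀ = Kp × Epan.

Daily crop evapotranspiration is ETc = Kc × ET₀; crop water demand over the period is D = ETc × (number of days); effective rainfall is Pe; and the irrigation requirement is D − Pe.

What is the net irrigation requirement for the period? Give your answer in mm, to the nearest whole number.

ET₀ = 0.81 × 7.9 = 6.3990 mm/d
ETc = Kc × ET₀ = 1.11 × 6.3990 = 7.1029 mm/d
Crop demand D = ETc × 7 d = 7.1029 × 7 = 49.720 mm
Pe = 0.77 × 37.3 = 28.721 mm
D − Pe = 49.720 − 28.721 = 20.999 mm

21 mm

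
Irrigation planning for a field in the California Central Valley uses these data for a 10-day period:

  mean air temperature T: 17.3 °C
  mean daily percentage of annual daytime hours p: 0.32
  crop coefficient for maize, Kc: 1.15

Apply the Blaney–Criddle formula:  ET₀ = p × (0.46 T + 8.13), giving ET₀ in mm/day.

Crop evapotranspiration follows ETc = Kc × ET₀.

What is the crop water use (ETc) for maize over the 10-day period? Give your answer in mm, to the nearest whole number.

ET₀ = 0.32 × (0.46 × 17.3 + 8.13) = 0.32 × 16.088 = 5.1482 mm/d
ETc = Kc × ET₀ = 1.15 × 5.1482 = 5.9204 mm/d
Over 10 days: 5.9204 × 10 = 59.204 mm

59 mm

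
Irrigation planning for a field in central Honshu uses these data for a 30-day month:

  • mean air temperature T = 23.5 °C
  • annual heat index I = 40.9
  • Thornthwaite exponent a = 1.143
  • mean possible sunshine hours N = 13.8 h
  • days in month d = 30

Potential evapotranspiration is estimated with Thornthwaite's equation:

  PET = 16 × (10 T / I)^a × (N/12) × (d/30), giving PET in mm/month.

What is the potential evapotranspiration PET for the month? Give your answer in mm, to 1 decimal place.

10T/I = 10 × 23.5 / 40.9 = 5.7457
(10T/I)^a = 5.7457^1.143 = 7.3778
Uncorrected PET = 16 × 7.3778 = 118.045 mm
Correction = (N/12)(d/30) = (13.8/12)(30/30) = 1.1500
PET = 118.045 × 1.1500 = 135.752 mm/month

135.8 mm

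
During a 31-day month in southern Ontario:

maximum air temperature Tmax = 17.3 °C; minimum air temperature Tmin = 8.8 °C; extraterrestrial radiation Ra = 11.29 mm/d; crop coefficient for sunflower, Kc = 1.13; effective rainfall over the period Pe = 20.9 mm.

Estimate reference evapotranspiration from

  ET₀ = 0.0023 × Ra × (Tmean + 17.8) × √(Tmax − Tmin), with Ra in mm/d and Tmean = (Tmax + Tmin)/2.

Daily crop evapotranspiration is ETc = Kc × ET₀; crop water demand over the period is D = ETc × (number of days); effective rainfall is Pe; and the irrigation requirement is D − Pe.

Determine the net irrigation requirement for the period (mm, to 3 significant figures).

Tmean = (17.3 + 8.8)/2 = 13.05 °C
ET₀ = 0.0023 × 11.29 × (13.05 + 17.8) × √8.5 = 0.0023 × 11.29 × 30.85 × 2.9155 = 2.3356 mm/d
ETc = Kc × ET₀ = 1.13 × 2.3356 = 2.6392 mm/d
Crop demand D = ETc × 31 d = 2.6392 × 31 = 81.815 mm
D − Pe = 81.815 − 20.9 = 60.915 mm

60.9 mm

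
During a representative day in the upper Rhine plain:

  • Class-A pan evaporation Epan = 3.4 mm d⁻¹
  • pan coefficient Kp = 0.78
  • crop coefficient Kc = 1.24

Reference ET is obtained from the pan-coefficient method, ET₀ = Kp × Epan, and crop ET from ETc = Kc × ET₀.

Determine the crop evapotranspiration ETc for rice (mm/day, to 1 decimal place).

3.3 mm/day

ET₀ = 0.78 × 3.4 = 2.6520 mm/d
ETc = Kc × ET₀ = 1.24 × 2.6520 = 3.2885 mm/d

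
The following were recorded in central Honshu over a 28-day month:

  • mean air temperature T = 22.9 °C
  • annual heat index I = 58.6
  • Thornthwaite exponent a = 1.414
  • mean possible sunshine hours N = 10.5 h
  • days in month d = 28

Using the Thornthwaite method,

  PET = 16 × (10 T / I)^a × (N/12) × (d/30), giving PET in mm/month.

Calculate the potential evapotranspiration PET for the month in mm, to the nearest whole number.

90 mm

10T/I = 10 × 22.9 / 58.6 = 3.9078
(10T/I)^a = 3.9078^1.414 = 6.8706
Uncorrected PET = 16 × 6.8706 = 109.930 mm
Correction = (N/12)(d/30) = (10.5/12)(28/30) = 0.8167
PET = 109.930 × 0.8167 = 89.780 mm/month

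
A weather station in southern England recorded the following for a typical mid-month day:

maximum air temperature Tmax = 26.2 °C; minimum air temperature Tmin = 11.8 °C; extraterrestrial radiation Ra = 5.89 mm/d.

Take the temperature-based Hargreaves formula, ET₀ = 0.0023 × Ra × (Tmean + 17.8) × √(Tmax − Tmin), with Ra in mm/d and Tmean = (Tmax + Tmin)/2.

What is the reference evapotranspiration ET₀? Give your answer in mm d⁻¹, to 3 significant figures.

1.89 mm d⁻¹

Tmean = (26.2 + 11.8)/2 = 19.00 °C
ET₀ = 0.0023 × 5.89 × (19.00 + 17.8) × √14.4 = 0.0023 × 5.89 × 36.80 × 3.7947 = 1.8918 mm/d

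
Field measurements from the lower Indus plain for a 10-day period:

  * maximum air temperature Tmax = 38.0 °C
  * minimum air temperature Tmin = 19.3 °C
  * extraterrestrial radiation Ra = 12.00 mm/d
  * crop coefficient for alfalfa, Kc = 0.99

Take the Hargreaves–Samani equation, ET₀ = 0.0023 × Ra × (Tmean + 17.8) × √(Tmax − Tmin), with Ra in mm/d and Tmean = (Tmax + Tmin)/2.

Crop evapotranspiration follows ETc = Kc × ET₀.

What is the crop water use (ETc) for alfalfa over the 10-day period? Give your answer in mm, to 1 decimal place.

Tmean = (38.0 + 19.3)/2 = 28.65 °C
ET₀ = 0.0023 × 12.00 × (28.65 + 17.8) × √18.7 = 0.0023 × 12.00 × 46.45 × 4.3243 = 5.5438 mm/d
ETc = Kc × ET₀ = 0.99 × 5.5438 = 5.4884 mm/d
Over 10 days: 5.4884 × 10 = 54.884 mm

54.9 mm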